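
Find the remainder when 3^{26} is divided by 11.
By Fermat: 3^{10} ≡ 1 (mod 11). 26 = 2×10 + 6. So 3^{26} ≡ 3^{6} ≡ 3 (mod 11)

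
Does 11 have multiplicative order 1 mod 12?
Powers of 11 mod 12: 11^1≡11, 11^2≡1. 11^1≡11≢1, so ord ≠ 1. No, the actual order is 2.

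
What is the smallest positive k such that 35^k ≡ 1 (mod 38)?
Powers of 35 mod 38: 35^1≡35, 35^2≡9, 35^3≡11, 35^4≡5, 35^5≡23, 35^6≡7, 35^7≡17, 35^8≡25, 35^9≡1. Order = 9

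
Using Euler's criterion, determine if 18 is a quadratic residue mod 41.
By Euler's criterion: 18^{20} ≡ 1 mod 41. Since this equals 1, 18 is a QR.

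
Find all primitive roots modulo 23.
There are φ(22) = 10 primitive roots mod 23: {5, 7, 10, 11, 14, 15, 17, 19, 20, 21}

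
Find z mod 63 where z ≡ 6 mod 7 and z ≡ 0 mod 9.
M = 7 × 9 = 63. M₁ = 9, y₁ ≡ 4 mod 7. M₂ = 7, y₂ ≡ 4 mod 9. z = 6×9×4 + 0×7×4 ≡ 27 mod 63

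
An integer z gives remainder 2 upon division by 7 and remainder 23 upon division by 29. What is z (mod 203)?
M = 7 × 29 = 203. M₁ = 29, y₁ ≡ 1 (mod 7). M₂ = 7, y₂ ≡ 25 (mod 29). z = 2×29×1 + 23×7×25 ≡ 23 (mod 203)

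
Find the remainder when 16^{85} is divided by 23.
By Fermat: 16^{22} ≡ 1 (mod 23). 85 = 3×22 + 19. So 16^{85} ≡ 16^{19} ≡ 12 (mod 23)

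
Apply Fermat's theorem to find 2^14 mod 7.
By Fermat: 2^{6} ≡ 1 mod 7. 14 = 2×6 + 2. So 2^{14} ≡ 2^{2} ≡ 4 mod 7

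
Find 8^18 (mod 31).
By repeated squaring (mod 31): 8^{1}≡8, 8^{2}≡2, 8^{4}≡4, 8^{8}≡16, 8^{16}≡8. Then 8^{18} = 8^{16+2} ≡ 8 × 2 ≡ 16 (mod 31)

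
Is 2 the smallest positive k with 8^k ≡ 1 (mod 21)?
Powers of 8 mod 21: 8^1≡8, 8^2≡1. First k with 8^k≡1 is k=2. Yes, ord_21(8) = 2.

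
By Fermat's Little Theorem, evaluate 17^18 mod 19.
By Fermat's Little Theorem, 17^{18} ≡ 1 (mod 19) since 19 is prime and gcd(17, 19) = 1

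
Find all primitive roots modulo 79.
There are φ(78) = 24 primitive roots mod 79: {3, 6, 7, 28, 29, 30, 34, 35, 37, 39, 43, 47, 48, 53, 54, 59, 60, 63, 66, 68, 70, 74, 75, 77}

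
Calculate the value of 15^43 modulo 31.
Using Fermat: 15^{30} ≡ 1 mod 31. 43 ≡ 13 mod 30. So 15^{43} ≡ 15^{13} ≡ 27 mod 31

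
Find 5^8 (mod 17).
By repeated squaring (mod 17): 5^{1}≡5, 5^{2}≡8, 5^{4}≡13, 5^{8}≡16. So 5^{8} ≡ 16 (mod 17)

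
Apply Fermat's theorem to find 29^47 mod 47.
By Fermat: 29^{46} ≡ 1 mod 47. So 29^{47} = 29^{46} · 29^{1} ≡ 29^{1} ≡ 29 mod 47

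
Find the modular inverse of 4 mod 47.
Since 47 is prime, by Fermat 4^(-1) ≡ 4^{45} ≡ 12 (mod 47). Verify: 4 × 12 = 48 ≡ 1 (mod 47)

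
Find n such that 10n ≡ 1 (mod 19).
Since 19 is prime, by Fermat 10^(-1) ≡ 10^{17} ≡ 2 (mod 19). Verify: 10 × 2 = 20 ≡ 1 (mod 19)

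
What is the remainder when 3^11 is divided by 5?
Using Fermat: 3^{4} ≡ 1 (mod 5). 11 ≡ 3 (mod 4). So 3^{11} ≡ 3^{3} ≡ 2 (mod 5)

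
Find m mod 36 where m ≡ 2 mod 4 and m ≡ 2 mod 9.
M = 4 × 9 = 36. M₁ = 9, y₁ ≡ 1 mod 4. M₂ = 4, y₂ ≡ 7 mod 9. m = 2×9×1 + 2×4×7 ≡ 2 mod 36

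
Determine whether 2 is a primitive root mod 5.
ord_5(2) divides 4. For each prime q|4: 2^{2}≡4, none ≡ 1. So 2 has order 4 and is a primitive root mod 5.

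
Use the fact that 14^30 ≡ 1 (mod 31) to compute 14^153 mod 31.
By Fermat: 14^{30} ≡ 1 (mod 31). 153 ≡ 3 (mod 30). So 14^{153} ≡ 14^{3} ≡ 16 (mod 31)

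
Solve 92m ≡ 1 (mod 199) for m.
Since 199 is prime, by Fermat 92^(-1) ≡ 92^{197} ≡ 106 (mod 199). Verify: 92 × 106 = 9752 ≡ 1 (mod 199)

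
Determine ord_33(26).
Powers of 26 mod 33: 26^1≡26, 26^2≡16, 26^3≡20, 26^4≡25, 26^5≡23, 26^6≡4, 26^7≡5, 26^8≡31, 26^9≡14, 26^10≡1. Order = 10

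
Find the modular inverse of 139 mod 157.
Since 157 is prime, by Fermat 139^(-1) ≡ 139^{155} ≡ 61 (mod 157). Verify: 139 × 61 = 8479 ≡ 1 (mod 157)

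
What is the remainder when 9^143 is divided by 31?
Using Fermat: 9^{30} ≡ 1 mod 31. 143 ≡ 23 mod 30. So 9^{143} ≡ 9^{23} ≡ 28 mod 31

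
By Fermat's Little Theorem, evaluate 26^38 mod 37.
By Fermat: 26^{36} ≡ 1 mod 37. So 26^{38} = 26^{36} · 26^{2} ≡ 26^{2} ≡ 10 mod 37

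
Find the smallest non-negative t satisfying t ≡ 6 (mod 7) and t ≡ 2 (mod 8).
M = 7 × 8 = 56. M₁ = 8, y₁ ≡ 1 (mod 7). M₂ = 7, y₂ ≡ 7 (mod 8). t = 6×8×1 + 2×7×7 ≡ 34 (mod 56)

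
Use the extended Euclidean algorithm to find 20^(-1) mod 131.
Extended GCD: 20(59) + 131(-9) = 1. So 20^(-1) ≡ 59 (mod 131). Verify: 20 × 59 = 1180 ≡ 1 (mod 131)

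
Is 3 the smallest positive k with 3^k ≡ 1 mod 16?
Powers of 3 mod 16: 3^1≡3, 3^2≡9, 3^3≡11, 3^4≡1. 3^3≡11≢1, so ord ≠ 3. No, the actual order is 4.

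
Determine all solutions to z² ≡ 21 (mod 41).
The square roots of 21 mod 41 are 12 and 29. Verify: 12² = 144 ≡ 21 (mod 41)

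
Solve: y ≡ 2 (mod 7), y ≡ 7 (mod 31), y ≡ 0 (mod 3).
M = 7 × 31 × 3 = 651. M₁ = 93, y₁ ≡ 4 (mod 7). M₂ = 21, y₂ ≡ 3 (mod 31). M₃ = 217, y₃ ≡ 1 (mod 3). y = 2×93×4 + 7×21×3 + 0×217×1 ≡ 534 (mod 651)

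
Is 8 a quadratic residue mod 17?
By Euler's criterion: 8^{8} ≡ 1 (mod 17). Since this equals 1, 8 is a QR.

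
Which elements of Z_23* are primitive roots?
There are φ(22) = 10 primitive roots mod 23: {5, 7, 10, 11, 14, 15, 17, 19, 20, 21}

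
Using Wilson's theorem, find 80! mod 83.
(82)! = (80)! × (81) × (82) ≡ -1 (mod 83). So (80)! ≡ -1 × [(82)(81)]^(-1) ≡ 41 (mod 83)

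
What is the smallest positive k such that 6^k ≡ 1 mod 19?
Powers of 6 mod 19: 6^1≡6, 6^2≡17, 6^3≡7, 6^4≡4, 6^5≡5, 6^6≡11, 6^7≡9, 6^8≡16, 6^9≡1. Order = 9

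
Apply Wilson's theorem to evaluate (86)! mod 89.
(88)! = (86)! × (87) × (88) ≡ -1 mod 89. So (86)! ≡ -1 × [(88)(87)]^(-1) ≡ 44 mod 89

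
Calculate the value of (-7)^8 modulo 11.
By repeated squaring mod 11: (-7)^{1}≡4, (-7)^{2}≡5, (-7)^{4}≡3, (-7)^{8}≡9. So (-7)^{8} ≡ 9 mod 11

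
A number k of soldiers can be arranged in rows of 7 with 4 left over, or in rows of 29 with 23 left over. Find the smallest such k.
M = 7 × 29 = 203. M₁ = 29, y₁ ≡ 1 (mod 7). M₂ = 7, y₂ ≡ 25 (mod 29). k = 4×29×1 + 23×7×25 ≡ 81 (mod 203)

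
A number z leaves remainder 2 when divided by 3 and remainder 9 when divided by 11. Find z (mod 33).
M = 3 × 11 = 33. M₁ = 11, y₁ ≡ 2 (mod 3). M₂ = 3, y₂ ≡ 4 (mod 11). z = 2×11×2 + 9×3×4 ≡ 20 (mod 33)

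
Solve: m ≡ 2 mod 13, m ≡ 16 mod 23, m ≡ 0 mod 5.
M = 13 × 23 × 5 = 1495. M₁ = 115, y₁ ≡ 6 mod 13. M₂ = 65, y₂ ≡ 17 mod 23. M₃ = 299, y₃ ≡ 4 mod 5. m = 2×115×6 + 16×65×17 + 0×299×4 ≡ 1120 mod 1495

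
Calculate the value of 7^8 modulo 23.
By repeated squaring mod 23: 7^{1}≡7, 7^{2}≡3, 7^{4}≡9, 7^{8}≡12. So 7^{8} ≡ 12 mod 23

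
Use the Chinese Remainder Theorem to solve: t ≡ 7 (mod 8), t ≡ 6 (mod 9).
M = 8 × 9 = 72. M₁ = 9, y₁ ≡ 1 (mod 8). M₂ = 8, y₂ ≡ 8 (mod 9). t = 7×9×1 + 6×8×8 ≡ 15 (mod 72)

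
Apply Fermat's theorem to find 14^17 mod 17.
By Fermat: 14^{16} ≡ 1 mod 17. So 14^{17} = 14^{16} · 14^{1} ≡ 14^{1} ≡ 14 mod 17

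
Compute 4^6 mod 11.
By repeated squaring (mod 11): 4^{1}≡4, 4^{2}≡5, 4^{4}≡3. Then 4^{6} = 4^{4+2} ≡ 3 × 5 ≡ 4 (mod 11)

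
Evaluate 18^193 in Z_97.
Using Fermat: 18^{96} ≡ 1 mod 97. 193 ≡ 1 mod 96. So 18^{193} ≡ 18^{1} ≡ 18 mod 97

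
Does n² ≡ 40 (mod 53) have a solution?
By Euler's criterion: 40^{26} ≡ 1 (mod 53). Since this equals 1, 40 is a QR.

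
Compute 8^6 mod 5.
Using Fermat: 8^{4} ≡ 1 mod 5. 6 ≡ 2 mod 4. So 8^{6} ≡ 8^{2} ≡ 4 mod 5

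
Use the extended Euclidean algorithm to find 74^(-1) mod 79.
Extended GCD: 74(-16) + 79(15) = 1. So 74^(-1) ≡ -16 ≡ 63 (mod 79). Verify: 74 × 63 = 4662 ≡ 1 (mod 79)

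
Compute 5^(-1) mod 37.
Since 37 is prime, by Fermat 5^(-1) ≡ 5^{35} ≡ 15 mod 37. Verify: 5 × 15 = 75 ≡ 1 mod 37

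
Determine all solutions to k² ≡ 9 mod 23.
The square roots of 9 mod 23 are 3 and 20. Verify: 3² = 9 ≡ 9 mod 23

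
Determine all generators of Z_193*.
There are φ(192) = 64 primitive roots mod 193: {5, 10, 15, 17, 19, 22, 26, 30, 34, 37, 38, 40, 41, 44, 45, 47, 51, 52, 53, 57, 58, 61, 66, 70, 73, 77, 78, 79, 80, 82, 90, 91, 102, 103, 111, 113, 114, 115, 116, 120, 123, 127, 132, 135, 136, 140, 141, 142, 146, 148, 149, 152, 153, 155, 156, 159, 163, 167, 171, 174, 176, 178, 183, 188}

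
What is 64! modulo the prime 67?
(66)! = (64)! × (65) × (66) ≡ -1 (mod 67). So (64)! ≡ -1 × [(66)(65)]^(-1) ≡ 33 (mod 67)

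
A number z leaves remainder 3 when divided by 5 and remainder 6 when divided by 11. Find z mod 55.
M = 5 × 11 = 55. M₁ = 11, y₁ ≡ 1 mod 5. M₂ = 5, y₂ ≡ 9 mod 11. z = 3×11×1 + 6×5×9 ≡ 28 mod 55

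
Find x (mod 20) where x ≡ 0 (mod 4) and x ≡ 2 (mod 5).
M = 4 × 5 = 20. M₁ = 5, y₁ ≡ 1 (mod 4). M₂ = 4, y₂ ≡ 4 (mod 5). x = 0×5×1 + 2×4×4 ≡ 12 (mod 20)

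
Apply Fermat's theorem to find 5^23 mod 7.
By Fermat: 5^{6} ≡ 1 mod 7. 23 = 3×6 + 5. So 5^{23} ≡ 5^{5} ≡ 3 mod 7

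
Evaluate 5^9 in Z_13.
By repeated squaring mod 13: 5^{1}≡5, 5^{2}≡12, 5^{4}≡1, 5^{8}≡1. Then 5^{9} = 5^{8+1} ≡ 1 × 5 ≡ 5 mod 13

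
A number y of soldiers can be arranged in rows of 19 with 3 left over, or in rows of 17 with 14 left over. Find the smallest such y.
M = 19 × 17 = 323. M₁ = 17, y₁ ≡ 9 (mod 19). M₂ = 19, y₂ ≡ 9 (mod 17). y = 3×17×9 + 14×19×9 ≡ 269 (mod 323)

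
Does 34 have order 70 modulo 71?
34^{14} ≡ 1 (mod 71) and 14 < 70, so ord_71(34) = 14 ≠ 70 and 34 is not a primitive root.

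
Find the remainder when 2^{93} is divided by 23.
By Fermat: 2^{22} ≡ 1 mod 23. 93 = 4×22 + 5. So 2^{93} ≡ 2^{5} ≡ 9 mod 23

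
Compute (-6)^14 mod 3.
By repeated squaring (mod 3): (-6)^{1}≡0, (-6)^{2}≡0, (-6)^{4}≡0, (-6)^{8}≡0. Then (-6)^{14} = (-6)^{8+4+2} ≡ 0 × 0 × 0 ≡ 0 (mod 3)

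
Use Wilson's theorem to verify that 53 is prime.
(52)! mod 53 = 52. Since this equals -1 mod 53, Wilson confirms 53 is prime.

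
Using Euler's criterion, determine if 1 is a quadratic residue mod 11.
By Euler's criterion: 1^{5} ≡ 1 mod 11. Since this equals 1, 1 is a QR.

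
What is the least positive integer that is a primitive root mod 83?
g = 2. Powers: [2, 4, 8, 16, 32, 64, ...] generates all 82 non-zero residues.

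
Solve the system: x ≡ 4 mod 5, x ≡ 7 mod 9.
M = 5 × 9 = 45. M₁ = 9, y₁ ≡ 4 mod 5. M₂ = 5, y₂ ≡ 2 mod 9. x = 4×9×4 + 7×5×2 ≡ 34 mod 45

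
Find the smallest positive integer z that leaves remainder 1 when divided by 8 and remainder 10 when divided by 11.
M = 8 × 11 = 88. M₁ = 11, y₁ ≡ 3 (mod 8). M₂ = 8, y₂ ≡ 7 (mod 11). z = 1×11×3 + 10×8×7 ≡ 65 (mod 88)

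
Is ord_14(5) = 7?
Powers of 5 mod 14: 5^1≡5, 5^2≡11, 5^3≡13, 5^4≡9, 5^5≡3, 5^6≡1. Already 5^6≡1, so the order is 6 < 7. No, the actual order is 6.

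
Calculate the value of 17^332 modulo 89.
Using Fermat: 17^{88} ≡ 1 (mod 89). 332 ≡ 68 (mod 88). So 17^{332} ≡ 17^{68} ≡ 67 (mod 89)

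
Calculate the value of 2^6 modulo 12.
By repeated squaring (mod 12): 2^{1}≡2, 2^{2}≡4, 2^{4}≡4. Then 2^{6} = 2^{4+2} ≡ 4 × 4 ≡ 4 (mod 12)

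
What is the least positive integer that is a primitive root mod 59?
g = 2. For each prime q|58: 2^{29}≡58, 2^{2}≡4, none ≡ 1, so ord_59(2) = 58 and 2 is a primitive root.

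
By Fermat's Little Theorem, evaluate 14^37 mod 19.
By Fermat: 14^{18} ≡ 1 mod 19. 37 = 2×18 + 1. So 14^{37} ≡ 14^{1} ≡ 14 mod 19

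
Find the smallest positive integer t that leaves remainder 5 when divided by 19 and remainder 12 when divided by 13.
M = 19 × 13 = 247. M₁ = 13, y₁ ≡ 3 mod 19. M₂ = 19, y₂ ≡ 11 mod 13. t = 5×13×3 + 12×19×11 ≡ 233 mod 247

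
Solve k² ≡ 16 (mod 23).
The square roots of 16 mod 23 are 4 and 19. Verify: 4² = 16 ≡ 16 (mod 23)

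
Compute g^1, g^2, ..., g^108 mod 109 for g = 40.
40^1, 40^2, ..., 40^{108} mod 109: [40, 74, 17, 26, 59, 71, 6, 22, 8, 102, 47, 27, 99, 36, 23, 48, 67, 64, 53, 49, 107, 29, 70, 75, 57, 100, 76, 97, 65, 93, 14, 15, 55, 20, 37, 63, 13, 84, 90, 3, 11, 4, 51, 78, 68, 104, 18, 66, 24, 88, 32, 81, 79, 108, 69, 35, 92, 83, 50, 38, 103, 87, 101, 7, 62, 82, 10, 73, 86, 61, 42, 45, 56, 60, 2, 80, 39, 34, 52, 9, 33, 12, 44, 16, 95, 94, 54, 89, 72, 46, 96, 25, 19, 106, 98, 105, 58, 31, 41, 5, 91, 43, 85, 21, 77, 28, 30, 1]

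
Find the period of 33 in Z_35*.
Powers of 33 mod 35: 33^1≡33, 33^2≡4, 33^3≡27, 33^4≡16, 33^5≡3, 33^6≡29, 33^7≡12, 33^8≡11, 33^9≡13, 33^10≡9, 33^11≡17, 33^12≡1. So the order of 33 is 12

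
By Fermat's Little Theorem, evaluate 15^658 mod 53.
By Fermat: 15^{52} ≡ 1 mod 53. 658 ≡ 34 mod 52. So 15^{658} ≡ 15^{34} ≡ 47 mod 53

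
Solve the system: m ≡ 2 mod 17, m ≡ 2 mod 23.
M = 17 × 23 = 391. M₁ = 23, y₁ ≡ 3 mod 17. M₂ = 17, y₂ ≡ 19 mod 23. m = 2×23×3 + 2×17×19 ≡ 2 mod 391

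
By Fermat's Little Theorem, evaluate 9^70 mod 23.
By Fermat: 9^{22} ≡ 1 (mod 23). 70 = 3×22 + 4. So 9^{70} ≡ 9^{4} ≡ 6 (mod 23)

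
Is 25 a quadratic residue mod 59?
By Euler's criterion: 25^{29} ≡ 1 (mod 59). Since this equals 1, 25 is a QR.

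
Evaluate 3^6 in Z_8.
By repeated squaring (mod 8): 3^{1}≡3, 3^{2}≡1, 3^{4}≡1. Then 3^{6} = 3^{4+2} ≡ 1 × 1 ≡ 1 (mod 8)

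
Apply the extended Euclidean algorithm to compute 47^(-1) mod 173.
Extended GCD: 47(81) + 173(-22) = 1. So 47^(-1) ≡ 81 (mod 173). Verify: 47 × 81 = 3807 ≡ 1 (mod 173)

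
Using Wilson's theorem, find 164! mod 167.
(166)! = (164)! × (165) × (166) ≡ -1 mod 167. So (164)! ≡ -1 × [(166)(165)]^(-1) ≡ 83 mod 167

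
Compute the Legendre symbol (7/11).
(7/11) = 7^{5} mod 11 = -1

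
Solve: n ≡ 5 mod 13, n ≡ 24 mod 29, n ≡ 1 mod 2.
M = 13 × 29 × 2 = 754. M₁ = 58, y₁ ≡ 11 mod 13. M₂ = 26, y₂ ≡ 19 mod 29. M₃ = 377, y₃ ≡ 1 mod 2. n = 5×58×11 + 24×26×19 + 1×377×1 ≡ 343 mod 754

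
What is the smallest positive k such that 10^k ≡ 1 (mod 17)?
Powers of 10 mod 17: 10^1≡10, 10^2≡15, 10^3≡14, 10^4≡4, 10^5≡6, 10^6≡9, 10^7≡5, 10^8≡16, 10^9≡7, 10^10≡2, 10^11≡3, 10^12≡13, 10^13≡11, 10^14≡8, 10^15≡12, 10^16≡1. So the order of 10 is 16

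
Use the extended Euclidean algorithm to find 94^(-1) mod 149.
Extended GCD: 94(65) + 149(-41) = 1. So 94^(-1) ≡ 65 mod 149. Verify: 94 × 65 = 6110 ≡ 1 mod 149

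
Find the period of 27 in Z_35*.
Powers of 27 mod 35: 27^1≡27, 27^2≡29, 27^3≡13, 27^4≡1. Order = 4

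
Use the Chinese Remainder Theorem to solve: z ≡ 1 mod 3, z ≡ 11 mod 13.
M = 3 × 13 = 39. M₁ = 13, y₁ ≡ 1 mod 3. M₂ = 3, y₂ ≡ 9 mod 13. z = 1×13×1 + 11×3×9 ≡ 37 mod 39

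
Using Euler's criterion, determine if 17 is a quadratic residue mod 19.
By Euler's criterion: 17^{9} ≡ 1 mod 19. Since this equals 1, 17 is a QR.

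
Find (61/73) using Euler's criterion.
(61/73) = 61^{36} mod 73 = 1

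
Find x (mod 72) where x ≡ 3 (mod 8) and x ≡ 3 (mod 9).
M = 8 × 9 = 72. M₁ = 9, y₁ ≡ 1 (mod 8). M₂ = 8, y₂ ≡ 8 (mod 9). x = 3×9×1 + 3×8×8 ≡ 3 (mod 72)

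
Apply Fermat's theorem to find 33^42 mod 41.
By Fermat: 33^{40} ≡ 1 mod 41. So 33^{42} = 33^{40} · 33^{2} ≡ 33^{2} ≡ 23 mod 41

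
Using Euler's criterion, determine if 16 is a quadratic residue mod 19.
By Euler's criterion: 16^{9} ≡ 1 mod 19. Since this equals 1, 16 is a QR.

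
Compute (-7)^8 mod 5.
Using Fermat: (-7)^{4} ≡ 1 mod 5. 8 ≡ 0 mod 4. So (-7)^{8} ≡ (-7)^{0} ≡ 1 mod 5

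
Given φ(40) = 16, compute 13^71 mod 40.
By Euler: 13^{16} ≡ 1 (mod 40) since gcd(13, 40) = 1. 71 = 4×16 + 7. So 13^{71} ≡ 13^{7} ≡ 37 (mod 40)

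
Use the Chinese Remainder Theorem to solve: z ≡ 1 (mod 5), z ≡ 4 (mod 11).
M = 5 × 11 = 55. M₁ = 11, y₁ ≡ 1 (mod 5). M₂ = 5, y₂ ≡ 9 (mod 11). z = 1×11×1 + 4×5×9 ≡ 26 (mod 55)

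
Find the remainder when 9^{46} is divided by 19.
By Fermat: 9^{18} ≡ 1 (mod 19). 46 = 2×18 + 10. So 9^{46} ≡ 9^{10} ≡ 9 (mod 19)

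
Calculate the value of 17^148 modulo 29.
Using Fermat: 17^{28} ≡ 1 mod 29. 148 ≡ 8 mod 28. So 17^{148} ≡ 17^{8} ≡ 1 mod 29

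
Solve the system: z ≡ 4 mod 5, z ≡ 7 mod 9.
M = 5 × 9 = 45. M₁ = 9, y₁ ≡ 4 mod 5. M₂ = 5, y₂ ≡ 2 mod 9. z = 4×9×4 + 7×5×2 ≡ 34 mod 45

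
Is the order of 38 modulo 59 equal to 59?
Powers of 38 mod 59: 38^1≡38, 38^2≡28, 38^3≡2, 38^4≡17, 38^5≡56, 38^6≡4, 38^7≡34, 38^8≡53, 38^9≡8, 38^10≡9, 38^11≡47, 38^12≡16, 38^13≡18, 38^14≡35, 38^15≡32, 38^16≡36, 38^17≡11, 38^18≡5, 38^19≡13, 38^20≡22, 38^21≡10, 38^22≡26, 38^23≡44, 38^24≡20, 38^25≡52, 38^26≡29, 38^27≡40, 38^28≡45, 38^29≡58, 38^30≡21, 38^31≡31, 38^32≡57, 38^33≡42, 38^34≡3, 38^35≡55, 38^36≡25, 38^37≡6, 38^38≡51, 38^39≡50, 38^40≡12, 38^41≡43, 38^42≡41, 38^43≡24, 38^44≡27, 38^45≡23, 38^46≡48, 38^47≡54, 38^48≡46, 38^49≡37, 38^50≡49, 38^51≡33, 38^52≡15, 38^53≡39, 38^54≡7, 38^55≡30, 38^56≡19, 38^57≡14, 38^58≡1. Already 38^58≡1, so the order is 58 < 59. No, the actual order is 58.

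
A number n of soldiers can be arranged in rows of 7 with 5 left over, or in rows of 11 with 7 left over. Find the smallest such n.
M = 7 × 11 = 77. M₁ = 11, y₁ ≡ 2 (mod 7). M₂ = 7, y₂ ≡ 8 (mod 11). n = 5×11×2 + 7×7×8 ≡ 40 (mod 77)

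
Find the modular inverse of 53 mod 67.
Since 67 is prime, by Fermat 53^(-1) ≡ 53^{65} ≡ 43 mod 67. Verify: 53 × 43 = 2279 ≡ 1 mod 67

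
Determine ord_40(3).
Powers of 3 mod 40: 3^1≡3, 3^2≡9, 3^3≡27, 3^4≡1. Order = 4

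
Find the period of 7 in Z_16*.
Powers of 7 mod 16: 7^1≡7, 7^2≡1. So the order of 7 is 2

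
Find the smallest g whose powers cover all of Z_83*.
g = 2. For each prime q|82: 2^{41}≡82, 2^{2}≡4, none ≡ 1, so ord_83(2) = 82 and 2 is a primitive root.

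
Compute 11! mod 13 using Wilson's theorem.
(12)! = (11)! × (12) ≡ -1 mod 13. So (11)! ≡ -1 × (12)^(-1) ≡ (-1)×(-1) = 1 mod 13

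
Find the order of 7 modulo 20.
Powers of 7 mod 20: 7^1≡7, 7^2≡9, 7^3≡3, 7^4≡1. So the order of 7 is 4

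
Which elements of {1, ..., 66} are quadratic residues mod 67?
QRs mod 67: {1, 4, 6, 9, 10, 14, 15, 16, 17, 19, 21, 22, 23, 24, 25, 26, 29, 33, 35, 36, 37, 39, 40, 47, 49, 54, 55, 56, 59, 60, 62, 64, 65}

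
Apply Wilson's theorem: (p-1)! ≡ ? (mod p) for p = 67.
By Wilson's theorem, (66)! ≡ -1 ≡ 66 mod 67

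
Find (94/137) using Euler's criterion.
(94/137) = 94^{68} mod 137 = -1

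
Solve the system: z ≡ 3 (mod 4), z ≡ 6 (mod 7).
M = 4 × 7 = 28. M₁ = 7, y₁ ≡ 3 (mod 4). M₂ = 4, y₂ ≡ 2 (mod 7). z = 3×7×3 + 6×4×2 ≡ 27 (mod 28)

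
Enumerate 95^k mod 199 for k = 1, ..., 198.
95^1, 95^2, ..., 95^{198} mod 199: [95, 70, 83, 124, 39, 123, 143, 53, 60, 128, 21, 5, 77, 151, 17, 23, 195, 18, 118, 66, 101, 43, 105, 25, 186, 158, 85, 115, 179, 90, 192, 131, 107, 16, 127, 125, 134, 193, 27, 177, 99, 52, 164, 58, 137, 80, 38, 28, 73, 169, 135, 89, 97, 61, 24, 91, 88, 2, 190, 140, 166, 49, 78, 47, 87, 106, 120, 57, 42, 10, 154, 103, 34, 46, 191, 36, 37, 132, 3, 86, 11, 50, 173, 117, 170, 31, 159, 180, 185, 63, 15, 32, 55, 51, 69, 187, 54, 155, 198, 104, 129, 116, 75, 160, 76, 56, 146, 139, 71, 178, 194, 122, 48, 182, 176, 4, 181, 81, 133, 98, 156, 94, 174, 13, 41, 114, 84, 20, 109, 7, 68, 92, 183, 72, 74, 65, 6, 172, 22, 100, 147, 35, 141, 62, 119, 161, 171, 126, 30, 64, 110, 102, 138, 175, 108, 111, 197, 9, 59, 33, 150, 121, 152, 112, 93, 79, 142, 157, 189, 45, 96, 165, 153, 8, 163, 162, 67, 196, 113, 188, 149, 26, 82, 29, 168, 40, 19, 14, 136, 184, 167, 144, 148, 130, 12, 145, 44, 1]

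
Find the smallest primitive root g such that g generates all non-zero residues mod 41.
g = 6. For each prime q|40: 6^{20}≡40, 6^{8}≡10, none ≡ 1, so ord_41(6) = 40 and 6 is a primitive root.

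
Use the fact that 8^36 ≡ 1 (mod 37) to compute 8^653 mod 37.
By Fermat: 8^{36} ≡ 1 (mod 37). 653 ≡ 5 (mod 36). So 8^{653} ≡ 8^{5} ≡ 23 (mod 37)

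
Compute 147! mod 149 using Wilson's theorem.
(148)! = (147)! × (148) ≡ -1 mod 149. So (147)! ≡ -1 × (148)^(-1) ≡ (-1)×(-1) = 1 mod 149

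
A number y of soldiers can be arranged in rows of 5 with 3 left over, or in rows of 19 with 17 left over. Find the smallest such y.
M = 5 × 19 = 95. M₁ = 19, y₁ ≡ 4 mod 5. M₂ = 5, y₂ ≡ 4 mod 19. y = 3×19×4 + 17×5×4 ≡ 93 mod 95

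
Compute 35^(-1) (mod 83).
Since 83 is prime, by Fermat 35^(-1) ≡ 35^{81} ≡ 19 (mod 83). Verify: 35 × 19 = 665 ≡ 1 (mod 83)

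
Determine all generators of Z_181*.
There are φ(180) = 48 primitive roots mod 181: {2, 10, 18, 21, 23, 24, 28, 41, 47, 50, 53, 54, 57, 58, 63, 66, 69, 76, 77, 78, 83, 84, 85, 90, 91, 96, 97, 98, 103, 104, 105, 112, 115, 118, 123, 124, 127, 128, 131, 134, 140, 153, 157, 158, 160, 163, 171, 179}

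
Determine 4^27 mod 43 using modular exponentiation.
By repeated squaring (mod 43): 4^{1}≡4, 4^{2}≡16, 4^{4}≡41, 4^{8}≡4, 4^{16}≡16. Then 4^{27} = 4^{16+8+2+1} ≡ 16 × 4 × 16 × 4 ≡ 11 (mod 43)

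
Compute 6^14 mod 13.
Using Fermat: 6^{12} ≡ 1 (mod 13). 14 ≡ 2 (mod 12). So 6^{14} ≡ 6^{2} ≡ 10 (mod 13)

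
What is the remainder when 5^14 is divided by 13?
Using Fermat: 5^{12} ≡ 1 mod 13. 14 ≡ 2 mod 12. So 5^{14} ≡ 5^{2} ≡ 12 mod 13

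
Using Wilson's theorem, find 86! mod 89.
(88)! = (86)! × (87) × (88) ≡ -1 mod 89. So (86)! ≡ -1 × [(88)(87)]^(-1) ≡ 44 mod 89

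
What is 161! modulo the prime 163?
(162)! = (161)! × (162) ≡ -1 mod 163. So (161)! ≡ -1 × (162)^(-1) ≡ (-1)×(-1) = 1 mod 163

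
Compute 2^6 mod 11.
By repeated squaring mod 11: 2^{1}≡2, 2^{2}≡4, 2^{4}≡5. Then 2^{6} = 2^{4+2} ≡ 5 × 4 ≡ 9 mod 11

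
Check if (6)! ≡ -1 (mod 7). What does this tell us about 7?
(6)! mod 7 = 6. Since this equals -1 (mod 7), Wilson confirms 7 is prime.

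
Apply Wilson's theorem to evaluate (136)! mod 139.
(138)! = (136)! × (137) × (138) ≡ -1 mod 139. So (136)! ≡ -1 × [(138)(137)]^(-1) ≡ 69 mod 139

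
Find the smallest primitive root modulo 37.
g = 2. Powers: [2, 4, 8, 16, 32, 27, 17, ...] generates all 36 non-zero residues.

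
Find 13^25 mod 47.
By repeated squaring mod 47: 13^{1}≡13, 13^{2}≡28, 13^{4}≡32, 13^{8}≡37, 13^{16}≡6. Then 13^{25} = 13^{16+8+1} ≡ 6 × 37 × 13 ≡ 19 mod 47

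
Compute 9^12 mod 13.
Using Fermat: 9^{12} ≡ 1 (mod 13). 12 ≡ 0 (mod 12). So 9^{12} ≡ 9^{0} ≡ 1 (mod 13)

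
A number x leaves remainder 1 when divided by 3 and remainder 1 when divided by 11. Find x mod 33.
M = 3 × 11 = 33. M₁ = 11, y₁ ≡ 2 mod 3. M₂ = 3, y₂ ≡ 4 mod 11. x = 1×11×2 + 1×3×4 ≡ 1 mod 33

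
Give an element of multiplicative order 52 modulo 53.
2 has order 52 mod 53 since 2^{52} ≡ 1 mod 53 and no smaller power works.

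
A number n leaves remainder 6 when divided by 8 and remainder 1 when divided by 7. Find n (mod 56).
M = 8 × 7 = 56. M₁ = 7, y₁ ≡ 7 (mod 8). M₂ = 8, y₂ ≡ 1 (mod 7). n = 6×7×7 + 1×8×1 ≡ 22 (mod 56)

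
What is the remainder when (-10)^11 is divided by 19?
By repeated squaring mod 19: (-10)^{1}≡9, (-10)^{2}≡5, (-10)^{4}≡6, (-10)^{8}≡17. Then (-10)^{11} = (-10)^{8+2+1} ≡ 17 × 5 × 9 ≡ 5 mod 19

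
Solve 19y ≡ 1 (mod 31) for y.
Since 31 is prime, by Fermat 19^(-1) ≡ 19^{29} ≡ 18 (mod 31). Verify: 19 × 18 = 342 ≡ 1 (mod 31)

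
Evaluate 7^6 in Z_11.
By repeated squaring (mod 11): 7^{1}≡7, 7^{2}≡5, 7^{4}≡3. Then 7^{6} = 7^{4+2} ≡ 3 × 5 ≡ 4 (mod 11)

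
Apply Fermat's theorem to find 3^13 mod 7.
By Fermat: 3^{6} ≡ 1 mod 7. 13 = 2×6 + 1. So 3^{13} ≡ 3^{1} ≡ 3 mod 7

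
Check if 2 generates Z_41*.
2^{20} ≡ 1 (mod 41) and 20 < 40, so ord_41(2) = 20 ≠ 40 and 2 is not a primitive root.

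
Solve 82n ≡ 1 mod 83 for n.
Since 83 is prime, by Fermat 82^(-1) ≡ 82^{81} ≡ 82 mod 83. Verify: 82 × 82 = 6724 ≡ 1 mod 83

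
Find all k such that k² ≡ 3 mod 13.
The square roots of 3 mod 13 are 9 and 4. Verify: 9² = 81 ≡ 3 mod 13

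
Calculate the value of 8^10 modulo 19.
By repeated squaring (mod 19): 8^{1}≡8, 8^{2}≡7, 8^{4}≡11, 8^{8}≡7. Then 8^{10} = 8^{8+2} ≡ 7 × 7 ≡ 11 (mod 19)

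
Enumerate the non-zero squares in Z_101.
QRs mod 101: {1, 4, 5, 6, 9, 13, 14, 16, 17, 19, 20, 21, 22, 23, 24, 25, 30, 31, 33, 36, 37, 43, 45, 47, 49, 52, 54, 56, 58, 64, 65, 68, 70, 71, 76, 77, 78, 79, 80, 81, 82, 84, 85, 87, 88, 92, 95, 96, 97, 100}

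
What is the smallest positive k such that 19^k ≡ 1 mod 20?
Powers of 19 mod 20: 19^1≡19, 19^2≡1. So the order of 19 is 2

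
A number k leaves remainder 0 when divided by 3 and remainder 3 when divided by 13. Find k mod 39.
M = 3 × 13 = 39. M₁ = 13, y₁ ≡ 1 mod 3. M₂ = 3, y₂ ≡ 9 mod 13. k = 0×13×1 + 3×3×9 ≡ 3 mod 39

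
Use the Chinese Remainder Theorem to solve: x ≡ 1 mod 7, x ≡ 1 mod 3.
M = 7 × 3 = 21. M₁ = 3, y₁ ≡ 5 mod 7. M₂ = 7, y₂ ≡ 1 mod 3. x = 1×3×5 + 1×7×1 ≡ 1 mod 21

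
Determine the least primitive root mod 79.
g = 3. Powers: [3, 9, 27, 2, 6, 18, 54, 4, 12, ...] generates all 78 non-zero residues.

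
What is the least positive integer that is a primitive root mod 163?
g = 2. Powers: [2, 4, 8, 16, 32, 64, 128, 93, 23, ...] generates all 162 non-zero residues.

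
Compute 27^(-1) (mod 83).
Since 83 is prime, by Fermat 27^(-1) ≡ 27^{81} ≡ 40 (mod 83). Verify: 27 × 40 = 1080 ≡ 1 (mod 83)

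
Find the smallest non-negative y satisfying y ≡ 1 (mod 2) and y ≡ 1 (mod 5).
M = 2 × 5 = 10. M₁ = 5, y₁ ≡ 1 (mod 2). M₂ = 2, y₂ ≡ 3 (mod 5). y = 1×5×1 + 1×2×3 ≡ 1 (mod 10)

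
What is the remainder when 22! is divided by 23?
By Wilson's theorem, (22)! ≡ -1 ≡ 22 mod 23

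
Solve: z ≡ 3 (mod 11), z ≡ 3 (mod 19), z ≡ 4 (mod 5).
M = 11 × 19 × 5 = 1045. M₁ = 95, y₁ ≡ 8 (mod 11). M₂ = 55, y₂ ≡ 9 (mod 19). M₃ = 209, y₃ ≡ 4 (mod 5). z = 3×95×8 + 3×55×9 + 4×209×4 ≡ 839 (mod 1045)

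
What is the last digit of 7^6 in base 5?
Using Fermat: 7^{4} ≡ 1 mod 5. 6 ≡ 2 mod 4. So 7^{6} ≡ 7^{2} ≡ 4 mod 5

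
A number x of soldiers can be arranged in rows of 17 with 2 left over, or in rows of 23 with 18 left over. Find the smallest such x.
M = 17 × 23 = 391. M₁ = 23, y₁ ≡ 3 mod 17. M₂ = 17, y₂ ≡ 19 mod 23. x = 2×23×3 + 18×17×19 ≡ 87 mod 391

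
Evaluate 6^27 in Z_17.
Using Fermat: 6^{16} ≡ 1 (mod 17). 27 ≡ 11 (mod 16). So 6^{27} ≡ 6^{11} ≡ 5 (mod 17)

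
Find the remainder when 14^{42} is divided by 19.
By Fermat: 14^{18} ≡ 1 mod 19. 42 = 2×18 + 6. So 14^{42} ≡ 14^{6} ≡ 7 mod 19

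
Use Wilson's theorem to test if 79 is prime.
(78)! mod 79 = 78. Since 78 ≡ -1 (mod 79), 79 is prime.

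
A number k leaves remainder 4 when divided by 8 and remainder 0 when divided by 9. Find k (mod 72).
M = 8 × 9 = 72. M₁ = 9, y₁ ≡ 1 (mod 8). M₂ = 8, y₂ ≡ 8 (mod 9). k = 4×9×1 + 0×8×8 ≡ 36 (mod 72)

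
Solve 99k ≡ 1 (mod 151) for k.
Since 151 is prime, by Fermat 99^(-1) ≡ 99^{149} ≡ 90 (mod 151). Verify: 99 × 90 = 8910 ≡ 1 (mod 151)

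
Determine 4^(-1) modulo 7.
Since 7 is prime, by Fermat 4^(-1) ≡ 4^{5} ≡ 2 (mod 7). Verify: 4 × 2 = 8 ≡ 1 (mod 7)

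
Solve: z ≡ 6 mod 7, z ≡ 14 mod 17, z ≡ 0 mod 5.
M = 7 × 17 × 5 = 595. M₁ = 85, y₁ ≡ 1 mod 7. M₂ = 35, y₂ ≡ 1 mod 17. M₃ = 119, y₃ ≡ 4 mod 5. z = 6×85×1 + 14×35×1 + 0×119×4 ≡ 405 mod 595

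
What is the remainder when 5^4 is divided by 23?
5^{4} = 625 ≡ 4 (mod 23)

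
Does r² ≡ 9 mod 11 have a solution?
By Euler's criterion: 9^{5} ≡ 1 mod 11. Since this equals 1, 9 is a QR.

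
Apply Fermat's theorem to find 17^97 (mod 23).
By Fermat: 17^{22} ≡ 1 (mod 23). 97 = 4×22 + 9. So 17^{97} ≡ 17^{9} ≡ 7 (mod 23)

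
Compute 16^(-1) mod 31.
Since 31 is prime, by Fermat 16^(-1) ≡ 16^{29} ≡ 2 mod 31. Verify: 16 × 2 = 32 ≡ 1 mod 31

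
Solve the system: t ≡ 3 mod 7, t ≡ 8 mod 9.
M = 7 × 9 = 63. M₁ = 9, y₁ ≡ 4 mod 7. M₂ = 7, y₂ ≡ 4 mod 9. t = 3×9×4 + 8×7×4 ≡ 17 mod 63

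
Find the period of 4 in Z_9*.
Powers of 4 mod 9: 4^1≡4, 4^2≡7, 4^3≡1. Order = 3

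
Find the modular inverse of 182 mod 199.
Since 199 is prime, by Fermat 182^(-1) ≡ 182^{197} ≡ 117 (mod 199). Verify: 182 × 117 = 21294 ≡ 1 (mod 199)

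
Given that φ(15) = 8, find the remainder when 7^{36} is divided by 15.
By Euler: 7^{8} ≡ 1 (mod 15) since gcd(7, 15) = 1. 36 = 4×8 + 4. So 7^{36} ≡ 7^{4} ≡ 1 (mod 15)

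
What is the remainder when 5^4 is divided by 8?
5^{4} = 625 ≡ 1 mod 8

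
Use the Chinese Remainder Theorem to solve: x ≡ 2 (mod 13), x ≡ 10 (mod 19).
M = 13 × 19 = 247. M₁ = 19, y₁ ≡ 11 (mod 13). M₂ = 13, y₂ ≡ 3 (mod 19). x = 2×19×11 + 10×13×3 ≡ 67 (mod 247)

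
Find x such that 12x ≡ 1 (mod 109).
Since 109 is prime, by Fermat 12^(-1) ≡ 12^{107} ≡ 100 (mod 109). Verify: 12 × 100 = 1200 ≡ 1 (mod 109)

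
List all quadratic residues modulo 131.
Squares in Z_131*: {1, 3, 4, 5, 7, 9, 11, 12, 13, 15, 16, 20, 21, 25, 27, 28, 33, 34, 35, 36, 38, 39, 41, 43, 44, 45, 46, 48, 49, 52, 53, 55, 58, 59, 60, 61, 62, 63, 64, 65, 74, 75, 77, 80, 81, 84, 89, 91, 94, 99, 100, 101, 102, 105, 107, 108, 109, 112, 113, 114, 117, 121, 123, 125, 129}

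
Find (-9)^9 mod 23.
By repeated squaring mod 23: (-9)^{1}≡14, (-9)^{2}≡12, (-9)^{4}≡6, (-9)^{8}≡13. Then (-9)^{9} = (-9)^{8+1} ≡ 13 × 14 ≡ 21 mod 23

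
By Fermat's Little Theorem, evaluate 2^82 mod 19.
By Fermat: 2^{18} ≡ 1 (mod 19). 82 = 4×18 + 10. So 2^{82} ≡ 2^{10} ≡ 17 (mod 19)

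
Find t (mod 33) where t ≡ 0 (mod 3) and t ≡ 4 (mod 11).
M = 3 × 11 = 33. M₁ = 11, y₁ ≡ 2 (mod 3). M₂ = 3, y₂ ≡ 4 (mod 11). t = 0×11×2 + 4×3×4 ≡ 15 (mod 33)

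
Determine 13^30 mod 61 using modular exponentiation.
By repeated squaring (mod 61): 13^{1}≡13, 13^{2}≡47, 13^{4}≡13, 13^{8}≡47, 13^{16}≡13. Then 13^{30} = 13^{16+8+4+2} ≡ 13 × 47 × 13 × 47 ≡ 1 (mod 61)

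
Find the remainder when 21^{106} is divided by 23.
By Fermat: 21^{22} ≡ 1 (mod 23). 106 = 4×22 + 18. So 21^{106} ≡ 21^{18} ≡ 13 (mod 23)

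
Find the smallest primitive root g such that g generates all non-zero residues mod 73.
g = 5. Powers: [5, 25, 52, 41, 59, 3, 15, 2, ...] generates all 72 non-zero residues.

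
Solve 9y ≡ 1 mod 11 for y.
Since 11 is prime, by Fermat 9^(-1) ≡ 9^{9} ≡ 5 mod 11. Verify: 9 × 5 = 45 ≡ 1 mod 11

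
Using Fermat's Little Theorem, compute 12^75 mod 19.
By Fermat: 12^{18} ≡ 1 (mod 19). 75 = 4×18 + 3. So 12^{75} ≡ 12^{3} ≡ 18 (mod 19)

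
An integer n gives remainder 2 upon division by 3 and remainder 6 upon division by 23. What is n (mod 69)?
M = 3 × 23 = 69. M₁ = 23, y₁ ≡ 2 (mod 3). M₂ = 3, y₂ ≡ 8 (mod 23). n = 2×23×2 + 6×3×8 ≡ 29 (mod 69)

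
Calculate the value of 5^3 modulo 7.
5^{3} = 125 ≡ 6 mod 7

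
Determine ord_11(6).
Powers of 6 mod 11: 6^1≡6, 6^2≡3, 6^3≡7, 6^4≡9, 6^5≡10, 6^6≡5, 6^7≡8, 6^8≡4, 6^9≡2, 6^10≡1. ord_11(6) = 10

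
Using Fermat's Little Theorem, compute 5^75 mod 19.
By Fermat: 5^{18} ≡ 1 mod 19. 75 = 4×18 + 3. So 5^{75} ≡ 5^{3} ≡ 11 mod 19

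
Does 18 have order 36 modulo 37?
ord_37(18) divides 36. For each prime q|36: 18^{18}≡36, 18^{12}≡10, none ≡ 1. So 18 has order 36 and is a primitive root mod 37.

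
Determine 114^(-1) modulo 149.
Since 149 is prime, by Fermat 114^(-1) ≡ 114^{147} ≡ 17 (mod 149). Verify: 114 × 17 = 1938 ≡ 1 (mod 149)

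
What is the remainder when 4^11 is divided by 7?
Using Fermat: 4^{6} ≡ 1 (mod 7). 11 ≡ 5 (mod 6). So 4^{11} ≡ 4^{5} ≡ 2 (mod 7)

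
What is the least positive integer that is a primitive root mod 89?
g = 3. For each prime q|88: 3^{44}≡88, 3^{8}≡64, none ≡ 1, so ord_89(3) = 88 and 3 is a primitive root.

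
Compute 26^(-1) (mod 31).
Since 31 is prime, by Fermat 26^(-1) ≡ 26^{29} ≡ 6 (mod 31). Verify: 26 × 6 = 156 ≡ 1 (mod 31)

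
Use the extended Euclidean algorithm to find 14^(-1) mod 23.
Extended GCD: 14(5) + 23(-3) = 1. So 14^(-1) ≡ 5 (mod 23). Verify: 14 × 5 = 70 ≡ 1 (mod 23)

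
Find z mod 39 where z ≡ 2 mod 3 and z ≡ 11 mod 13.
M = 3 × 13 = 39. M₁ = 13, y₁ ≡ 1 mod 3. M₂ = 3, y₂ ≡ 9 mod 13. z = 2×13×1 + 11×3×9 ≡ 11 mod 39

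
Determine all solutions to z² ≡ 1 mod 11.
The square roots of 1 mod 11 are 1 and 10. Verify: 1² = 1 ≡ 1 mod 11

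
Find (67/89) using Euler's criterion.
(67/89) = 67^{44} mod 89 = 1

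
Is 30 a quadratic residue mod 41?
By Euler's criterion: 30^{20} ≡ 40 mod 41. Since this equals -1 (≡ 40), 30 is not a QR.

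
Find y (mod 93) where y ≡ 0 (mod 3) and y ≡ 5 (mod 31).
M = 3 × 31 = 93. M₁ = 31, y₁ ≡ 1 (mod 3). M₂ = 3, y₂ ≡ 21 (mod 31). y = 0×31×1 + 5×3×21 ≡ 36 (mod 93)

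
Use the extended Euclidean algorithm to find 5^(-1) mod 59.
Extended GCD: 5(12) + 59(-1) = 1. So 5^(-1) ≡ 12 (mod 59). Verify: 5 × 12 = 60 ≡ 1 (mod 59)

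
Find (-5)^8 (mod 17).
By repeated squaring (mod 17): (-5)^{1}≡12, (-5)^{2}≡8, (-5)^{4}≡13, (-5)^{8}≡16. So (-5)^{8} ≡ 16 (mod 17)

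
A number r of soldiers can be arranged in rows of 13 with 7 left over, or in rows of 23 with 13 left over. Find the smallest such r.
M = 13 × 23 = 299. M₁ = 23, y₁ ≡ 4 mod 13. M₂ = 13, y₂ ≡ 16 mod 23. r = 7×23×4 + 13×13×16 ≡ 59 mod 299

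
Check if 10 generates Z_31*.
10^{15} ≡ 1 (mod 31) and 15 < 30, so ord_31(10) = 15 ≠ 30 and 10 is not a primitive root.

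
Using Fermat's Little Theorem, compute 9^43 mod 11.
By Fermat: 9^{10} ≡ 1 (mod 11). 43 = 4×10 + 3. So 9^{43} ≡ 9^{3} ≡ 3 (mod 11)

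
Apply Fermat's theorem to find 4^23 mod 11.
By Fermat: 4^{10} ≡ 1 mod 11. 23 = 2×10 + 3. So 4^{23} ≡ 4^{3} ≡ 9 mod 11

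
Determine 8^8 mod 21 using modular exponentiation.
By repeated squaring mod 21: 8^{1}≡8, 8^{2}≡1, 8^{4}≡1, 8^{8}≡1. So 8^{8} ≡ 1 mod 21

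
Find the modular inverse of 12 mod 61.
Since 61 is prime, by Fermat 12^(-1) ≡ 12^{59} ≡ 56 mod 61. Verify: 12 × 56 = 672 ≡ 1 mod 61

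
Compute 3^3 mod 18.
3^{3} = 27 ≡ 9 mod 18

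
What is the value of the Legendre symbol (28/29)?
(28/29) = 28^{14} mod 29 = 1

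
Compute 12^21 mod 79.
By repeated squaring (mod 79): 12^{1}≡12, 12^{2}≡65, 12^{4}≡38, 12^{8}≡22, 12^{16}≡10. Then 12^{21} = 12^{16+4+1} ≡ 10 × 38 × 12 ≡ 57 (mod 79)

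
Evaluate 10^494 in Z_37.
Using Fermat: 10^{36} ≡ 1 mod 37. 494 ≡ 26 mod 36. So 10^{494} ≡ 10^{26} ≡ 26 mod 37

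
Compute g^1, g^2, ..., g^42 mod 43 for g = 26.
26^1, 26^2, ..., 26^{42} mod 43: [26, 31, 32, 15, 3, 35, 7, 10, 2, 9, 19, 21, 30, 6, 27, 14, 20, 4, 18, 38, 42, 17, 12, 11, 28, 40, 8, 36, 33, 41, 34, 24, 22, 13, 37, 16, 29, 23, 39, 25, 5, 1]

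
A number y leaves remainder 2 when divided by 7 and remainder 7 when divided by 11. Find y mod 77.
M = 7 × 11 = 77. M₁ = 11, y₁ ≡ 2 mod 7. M₂ = 7, y₂ ≡ 8 mod 11. y = 2×11×2 + 7×7×8 ≡ 51 mod 77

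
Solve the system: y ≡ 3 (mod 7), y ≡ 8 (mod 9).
M = 7 × 9 = 63. M₁ = 9, y₁ ≡ 4 (mod 7). M₂ = 7, y₂ ≡ 4 (mod 9). y = 3×9×4 + 8×7×4 ≡ 17 (mod 63)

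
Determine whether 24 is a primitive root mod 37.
ord_37(24) divides 36. For each prime q|36: 24^{18}≡36, 24^{12}≡10, none ≡ 1. So 24 has order 36 and is a primitive root mod 37.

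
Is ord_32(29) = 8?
Powers of 29 mod 32: 29^1≡29, 29^2≡9, 29^3≡5, 29^4≡17, 29^5≡13, 29^6≡25, 29^7≡21, 29^8≡1. First k with 29^k≡1 is k=8. Yes, ord_32(29) = 8.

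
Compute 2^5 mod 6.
By repeated squaring (mod 6): 2^{1}≡2, 2^{2}≡4, 2^{4}≡4. Then 2^{5} = 2^{4+1} ≡ 4 × 2 ≡ 2 (mod 6)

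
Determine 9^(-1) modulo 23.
Since 23 is prime, by Fermat 9^(-1) ≡ 9^{21} ≡ 18 (mod 23). Verify: 9 × 18 = 162 ≡ 1 (mod 23)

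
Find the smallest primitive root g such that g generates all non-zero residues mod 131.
g = 2. For each prime q|130: 2^{65}≡130, 2^{26}≡53, 2^{10}≡107, none ≡ 1, so ord_131(2) = 130 and 2 is a primitive root.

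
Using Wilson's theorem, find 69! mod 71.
(70)! = (69)! × (70) ≡ -1 (mod 71). So (69)! ≡ -1 × (70)^(-1) ≡ (-1)×(-1) = 1 (mod 71)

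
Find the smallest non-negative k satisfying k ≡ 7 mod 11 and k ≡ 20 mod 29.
M = 11 × 29 = 319. M₁ = 29, y₁ ≡ 8 mod 11. M₂ = 11, y₂ ≡ 8 mod 29. k = 7×29×8 + 20×11×8 ≡ 194 mod 319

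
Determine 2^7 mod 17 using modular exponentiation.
By repeated squaring mod 17: 2^{1}≡2, 2^{2}≡4, 2^{4}≡16. Then 2^{7} = 2^{4+2+1} ≡ 16 × 4 × 2 ≡ 9 mod 17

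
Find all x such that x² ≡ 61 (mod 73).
The square roots of 61 mod 73 are 34 and 39. Verify: 34² = 1156 ≡ 61 (mod 73)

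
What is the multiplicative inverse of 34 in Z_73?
Since 73 is prime, by Fermat 34^(-1) ≡ 34^{71} ≡ 58 (mod 73). Verify: 34 × 58 = 1972 ≡ 1 (mod 73)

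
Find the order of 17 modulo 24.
Powers of 17 mod 24: 17^1≡17, 17^2≡1. So the order of 17 is 2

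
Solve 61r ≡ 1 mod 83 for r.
Since 83 is prime, by Fermat 61^(-1) ≡ 61^{81} ≡ 49 mod 83. Verify: 61 × 49 = 2989 ≡ 1 mod 83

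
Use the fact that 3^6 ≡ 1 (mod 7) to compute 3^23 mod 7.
By Fermat: 3^{6} ≡ 1 (mod 7). 23 = 3×6 + 5. So 3^{23} ≡ 3^{5} ≡ 5 (mod 7)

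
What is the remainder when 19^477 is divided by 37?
Using Fermat: 19^{36} ≡ 1 (mod 37). 477 ≡ 9 (mod 36). So 19^{477} ≡ 19^{9} ≡ 6 (mod 37)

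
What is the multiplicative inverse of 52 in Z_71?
Since 71 is prime, by Fermat 52^(-1) ≡ 52^{69} ≡ 56 (mod 71). Verify: 52 × 56 = 2912 ≡ 1 (mod 71)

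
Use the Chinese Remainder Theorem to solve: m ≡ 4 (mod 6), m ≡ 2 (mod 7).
M = 6 × 7 = 42. M₁ = 7, y₁ ≡ 1 (mod 6). M₂ = 6, y₂ ≡ 6 (mod 7). m = 4×7×1 + 2×6×6 ≡ 16 (mod 42)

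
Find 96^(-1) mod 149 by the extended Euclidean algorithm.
Extended GCD: 96(-45) + 149(29) = 1. So 96^(-1) ≡ -45 ≡ 104 mod 149. Verify: 96 × 104 = 9984 ≡ 1 mod 149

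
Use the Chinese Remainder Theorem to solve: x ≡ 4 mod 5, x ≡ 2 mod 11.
M = 5 × 11 = 55. M₁ = 11, y₁ ≡ 1 mod 5. M₂ = 5, y₂ ≡ 9 mod 11. x = 4×11×1 + 2×5×9 ≡ 24 mod 55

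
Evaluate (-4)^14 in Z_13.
Using Fermat: (-4)^{12} ≡ 1 (mod 13). 14 ≡ 2 (mod 12). So (-4)^{14} ≡ (-4)^{2} ≡ 3 (mod 13)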